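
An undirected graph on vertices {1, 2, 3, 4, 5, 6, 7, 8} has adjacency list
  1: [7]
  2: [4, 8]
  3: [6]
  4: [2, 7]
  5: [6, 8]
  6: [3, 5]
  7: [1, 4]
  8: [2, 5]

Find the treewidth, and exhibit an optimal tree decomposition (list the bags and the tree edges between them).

Each bag holds 2 vertices, so the decomposition has width 1, which upper-bounds the treewidth. G has an edge, so its treewidth is at least 1. Combining the bounds, tw(G) = 1.

Treewidth 1.
One optimal decomposition is:
Bags: B1 = {1, 7}  B2 = {4, 7}  B3 = {2, 4}  B4 = {2, 8}  B5 = {5, 8}  B6 = {5, 6}  B7 = {3, 6}
Tree: B1–B2, B2–B3, B3–B4, B4–B5, B5–B6, B6–B7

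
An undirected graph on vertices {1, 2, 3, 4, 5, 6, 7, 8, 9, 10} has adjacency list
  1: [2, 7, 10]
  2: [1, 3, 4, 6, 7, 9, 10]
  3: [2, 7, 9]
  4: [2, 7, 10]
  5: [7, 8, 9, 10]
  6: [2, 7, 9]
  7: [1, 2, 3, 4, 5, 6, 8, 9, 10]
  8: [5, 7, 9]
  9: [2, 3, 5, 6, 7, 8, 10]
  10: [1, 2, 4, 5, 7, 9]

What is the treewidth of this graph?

3

A width-3 tree decomposition is:
Bags: B1 = {2, 4, 7, 10}  B2 = {2, 7, 9, 10}  B3 = {5, 7, 9, 10}  B4 = {2, 3, 7, 9}  B5 = {5, 7, 8, 9}  B6 = {1, 2, 7, 10}  B7 = {2, 6, 7, 9}
Tree: B1–B2, B2–B3, B2–B4, B3–B5, B1–B6, B2–B7
The largest bag has 4 vertices, giving width 3; this decomposition certifies tw(G) ≤ 3. Conversely, {5, 7, 8, 9} is a clique of size 4, and the vertices of any clique must share a bag in every tree decomposition; so some bag has ≥ 4 vertices and tw(G) ≥ 3. Therefore the treewidth is 3.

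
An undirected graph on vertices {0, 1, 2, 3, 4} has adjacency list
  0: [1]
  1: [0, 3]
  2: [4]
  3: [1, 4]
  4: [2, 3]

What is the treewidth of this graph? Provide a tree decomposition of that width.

Treewidth 1.
One such decomposition:
Bags: B1 = {2, 4}  B2 = {3, 4}  B3 = {1, 3}  B4 = {0, 1}
Tree: B1–B2, B2–B3, B3–B4

Each bag holds 2 vertices, so the decomposition has width 1, which upper-bounds the treewidth. Any graph with an edge has treewidth ≥ 1, and G has the edge 2–4. The upper and lower bounds meet at 1, so that is the treewidth.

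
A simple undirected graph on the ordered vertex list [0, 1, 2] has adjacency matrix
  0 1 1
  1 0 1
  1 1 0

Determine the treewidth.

2

A width-2 tree decomposition is:
Bags: B1 = {0, 1, 2}
Tree: (single bag)
A single bag containing all 3 vertices is trivially a valid decomposition of width 2. For the lower bound, the 3 vertices {0, 1, 2} are pairwise adjacent, and any tree decomposition puts a clique entirely inside one bag — forcing width ≥ 2. Combining the bounds, tw(G) = 2.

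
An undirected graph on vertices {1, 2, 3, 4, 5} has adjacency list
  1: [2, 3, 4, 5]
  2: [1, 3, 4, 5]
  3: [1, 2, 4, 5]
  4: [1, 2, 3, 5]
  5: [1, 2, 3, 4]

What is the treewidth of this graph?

4

A width-4 tree decomposition is:
Bags: B1 = {1, 2, 3, 4, 5}
Tree: (single bag)
A single bag containing all 5 vertices is trivially a valid decomposition of width 4. On the other hand G contains the 5-clique {1, 2, 3, 4, 5}. A clique must lie in a single bag of any decomposition, so no decomposition can have width below 4. The upper and lower bounds meet at 4, so that is the treewidth.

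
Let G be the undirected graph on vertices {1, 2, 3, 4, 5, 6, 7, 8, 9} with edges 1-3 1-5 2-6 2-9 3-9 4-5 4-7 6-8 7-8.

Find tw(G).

A width-2 tree decomposition is:
Bags: B1 = {1, 4, 5}  B2 = {1, 3, 4}  B3 = {3, 4, 9}  B4 = {2, 4, 9}  B5 = {2, 4, 6}  B6 = {4, 6, 8}  B7 = {4, 7, 8}
Tree: B1–B2, B2–B3, B3–B4, B4–B5, B5–B6, B6–B7
Every bag has size at most 3, so the width is 3 − 1 = 2 and tw(G) ≤ 2. Since 4–5–1–3–9–2–6–8–7–4 is a cycle in G, G is not acyclic. Forests are exactly the graphs of treewidth ≤ 1, so tw(G) ≥ 2. Therefore the treewidth is 2.

2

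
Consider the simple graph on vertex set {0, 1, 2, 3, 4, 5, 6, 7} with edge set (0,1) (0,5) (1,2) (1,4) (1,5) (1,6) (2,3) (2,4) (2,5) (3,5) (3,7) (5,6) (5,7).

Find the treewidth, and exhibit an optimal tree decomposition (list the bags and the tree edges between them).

Treewidth 2.
Bags: B1 = {2, 3, 5}  B2 = {3, 5, 7}  B3 = {1, 2, 5}  B4 = {0, 1, 5}  B5 = {1, 5, 6}  B6 = {1, 2, 4}
Tree: B1–B2, B1–B3, B3–B4, B3–B5, B3–B6

Each bag holds 3 vertices, so the decomposition has width 2, which upper-bounds the treewidth. Conversely, {1, 2, 4} is a clique of size 3, and the vertices of any clique must share a bag in every tree decomposition; so some bag has ≥ 3 vertices and tw(G) ≥ 2. Therefore the treewidth is 2.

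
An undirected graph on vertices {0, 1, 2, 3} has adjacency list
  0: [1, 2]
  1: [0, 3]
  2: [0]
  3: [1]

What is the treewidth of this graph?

A width-1 tree decomposition is:
Bags: B1 = {1, 3}  B2 = {0, 1}  B3 = {0, 2}
Tree: B1–B2, B2–B3
The largest bag has 2 vertices, giving width 1; this decomposition certifies tw(G) ≤ 1. Since G has at least one edge (e.g. 3–1), it is not an edgeless graph, so tw(G) ≥ 1. The upper and lower bounds meet at 1, so that is the treewidth.

1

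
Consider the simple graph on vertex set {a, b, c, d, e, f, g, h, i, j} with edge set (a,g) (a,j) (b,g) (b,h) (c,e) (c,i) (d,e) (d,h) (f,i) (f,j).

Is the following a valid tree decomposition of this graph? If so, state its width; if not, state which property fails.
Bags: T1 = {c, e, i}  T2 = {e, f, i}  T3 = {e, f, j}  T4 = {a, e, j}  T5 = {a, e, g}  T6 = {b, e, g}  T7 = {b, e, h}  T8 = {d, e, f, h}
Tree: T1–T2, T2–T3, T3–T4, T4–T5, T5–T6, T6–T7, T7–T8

A tree decomposition must satisfy three properties: every vertex lies in some bag; for every edge, both endpoints lie together in some bag; and for every vertex, the bags containing it form a connected subtree. Here bags containing vertex f are not connected in the tree, so the decomposition is invalid.

No — bags containing vertex f are not connected in the tree.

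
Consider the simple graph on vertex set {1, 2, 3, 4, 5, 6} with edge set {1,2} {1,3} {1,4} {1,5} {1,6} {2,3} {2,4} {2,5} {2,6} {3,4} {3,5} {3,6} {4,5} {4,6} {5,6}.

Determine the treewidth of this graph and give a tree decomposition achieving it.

Treewidth 5.
One such decomposition:
Bags: B1 = {1, 2, 3, 4, 5, 6}
Tree: (single bag)

With just one bag of size 6, the width is 6 − 1 = 5, so tw(G) ≤ 5. For the lower bound, the 6 vertices {1, 2, 3, 4, 5, 6} are pairwise adjacent, and any tree decomposition puts a clique entirely inside one bag — forcing width ≥ 5. Combining the bounds, tw(G) = 5.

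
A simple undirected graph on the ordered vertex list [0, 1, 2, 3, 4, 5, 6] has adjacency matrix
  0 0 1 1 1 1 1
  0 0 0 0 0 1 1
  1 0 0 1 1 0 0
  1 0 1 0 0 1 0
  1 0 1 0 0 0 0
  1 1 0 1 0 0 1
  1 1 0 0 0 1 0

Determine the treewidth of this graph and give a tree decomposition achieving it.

Every bag has size at most 3, so the width is 3 − 1 = 2 and tw(G) ≤ 2. For the lower bound, the 3 vertices {0, 2, 3} are pairwise adjacent, and any tree decomposition puts a clique entirely inside one bag — forcing width ≥ 2. The upper and lower bounds meet at 2, so that is the treewidth.

Treewidth 2.
Bags: B1 = {0, 2, 3}  B2 = {0, 3, 5}  B3 = {0, 2, 4}  B4 = {0, 5, 6}  B5 = {1, 5, 6}
Tree: B1–B2, B1–B3, B2–B4, B4–B5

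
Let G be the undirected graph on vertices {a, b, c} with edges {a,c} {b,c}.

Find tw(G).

A width-1 tree decomposition is:
Bags: B1 = {a, c}  B2 = {b, c}
Tree: B1–B2
Each bag holds 2 vertices, so the decomposition has width 1, which upper-bounds the treewidth. Any graph with an edge has treewidth ≥ 1, and G has the edge c–a. Therefore the treewidth is 1.

1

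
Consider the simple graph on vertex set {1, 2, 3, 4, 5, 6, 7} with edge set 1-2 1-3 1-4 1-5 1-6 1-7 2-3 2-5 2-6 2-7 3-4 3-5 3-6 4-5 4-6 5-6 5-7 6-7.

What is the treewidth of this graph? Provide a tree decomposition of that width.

Treewidth 4.
One such decomposition:
Bags: B1 = {1, 2, 3, 5, 6}  B2 = {1, 3, 4, 5, 6}  B3 = {1, 2, 5, 6, 7}
Tree: B1–B2, B1–B3

Every bag has size at most 5, so the width is 5 − 1 = 4 and tw(G) ≤ 4. On the other hand G contains the 5-clique {1, 2, 3, 5, 6}. A clique must lie in a single bag of any decomposition, so no decomposition can have width below 4. Combining the bounds, tw(G) = 4.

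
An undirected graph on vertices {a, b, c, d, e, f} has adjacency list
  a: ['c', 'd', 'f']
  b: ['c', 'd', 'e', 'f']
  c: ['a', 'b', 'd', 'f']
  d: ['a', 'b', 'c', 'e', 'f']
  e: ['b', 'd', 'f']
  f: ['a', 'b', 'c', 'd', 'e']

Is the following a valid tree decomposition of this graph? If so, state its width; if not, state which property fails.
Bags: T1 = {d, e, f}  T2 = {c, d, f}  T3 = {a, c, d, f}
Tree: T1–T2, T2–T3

No — vertex b appears in no bag.

A tree decomposition must satisfy three properties: every vertex lies in some bag; for every edge, both endpoints lie together in some bag; and for every vertex, the bags containing it form a connected subtree. Here vertex b appears in no bag, so the decomposition is invalid.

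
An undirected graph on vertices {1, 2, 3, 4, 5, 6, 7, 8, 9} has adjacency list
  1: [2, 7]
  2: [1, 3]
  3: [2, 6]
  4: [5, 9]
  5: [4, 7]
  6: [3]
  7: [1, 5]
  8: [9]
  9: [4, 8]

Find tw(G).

A width-1 tree decomposition is:
Bags: B1 = {8, 9}  B2 = {4, 9}  B3 = {4, 5}  B4 = {5, 7}  B5 = {1, 7}  B6 = {1, 2}  B7 = {2, 3}  B8 = {3, 6}
Tree: B1–B2, B2–B3, B3–B4, B4–B5, B5–B6, B6–B7, B7–B8
The largest bag has 2 vertices, giving width 1; this decomposition certifies tw(G) ≤ 1. Any graph with an edge has treewidth ≥ 1, and G has the edge 8–9. Combining the bounds, tw(G) = 1.

1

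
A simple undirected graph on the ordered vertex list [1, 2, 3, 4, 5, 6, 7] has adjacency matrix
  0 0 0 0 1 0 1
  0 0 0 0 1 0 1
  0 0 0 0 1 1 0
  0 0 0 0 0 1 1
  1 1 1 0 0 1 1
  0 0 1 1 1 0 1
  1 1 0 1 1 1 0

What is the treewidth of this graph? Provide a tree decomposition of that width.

Treewidth 2.
One such decomposition:
Bags: B1 = {3, 5, 6}  B2 = {5, 6, 7}  B3 = {1, 5, 7}  B4 = {2, 5, 7}  B5 = {4, 6, 7}
Tree: B1–B2, B2–B3, B2–B4, B2–B5

Every bag has size at most 3, so the width is 3 − 1 = 2 and tw(G) ≤ 2. On the other hand G contains the 3-clique {4, 6, 7}. A clique must lie in a single bag of any decomposition, so no decomposition can have width below 2. Combining the bounds, tw(G) = 2.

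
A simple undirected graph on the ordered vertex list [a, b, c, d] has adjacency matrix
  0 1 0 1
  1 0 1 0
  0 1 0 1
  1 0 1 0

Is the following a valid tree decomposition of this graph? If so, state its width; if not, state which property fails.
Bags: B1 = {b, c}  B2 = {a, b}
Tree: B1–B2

A tree decomposition must satisfy three properties: every vertex lies in some bag; for every edge, both endpoints lie together in some bag; and for every vertex, the bags containing it form a connected subtree. Here vertex d appears in no bag, so the decomposition is invalid.

No — vertex d appears in no bag.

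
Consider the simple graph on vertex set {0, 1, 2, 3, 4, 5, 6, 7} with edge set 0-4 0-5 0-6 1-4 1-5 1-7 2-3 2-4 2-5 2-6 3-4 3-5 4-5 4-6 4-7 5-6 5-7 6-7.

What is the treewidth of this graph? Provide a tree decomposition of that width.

Treewidth 3.
One optimal decomposition is:
Bags: B1 = {2, 4, 5, 6}  B2 = {2, 3, 4, 5}  B3 = {4, 5, 6, 7}  B4 = {1, 4, 5, 7}  B5 = {0, 4, 5, 6}
Tree: B1–B2, B1–B3, B3–B4, B3–B5

Each bag holds 4 vertices, so the decomposition has width 3, which upper-bounds the treewidth. Conversely, {1, 4, 5, 7} is a clique of size 4, and the vertices of any clique must share a bag in every tree decomposition; so some bag has ≥ 4 vertices and tw(G) ≥ 3. Combining the bounds, tw(G) = 3.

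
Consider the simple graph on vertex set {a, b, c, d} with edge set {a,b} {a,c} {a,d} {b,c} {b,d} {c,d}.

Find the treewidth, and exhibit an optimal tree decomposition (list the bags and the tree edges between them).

A single bag containing all 4 vertices is trivially a valid decomposition of width 3. Conversely, {a, b, c, d} is a clique of size 4, and the vertices of any clique must share a bag in every tree decomposition; so some bag has ≥ 4 vertices and tw(G) ≥ 3. Hence tw(G) = 3 exactly.

Treewidth 3.
One such decomposition:
Bags: B1 = {a, b, c, d}
Tree: (single bag)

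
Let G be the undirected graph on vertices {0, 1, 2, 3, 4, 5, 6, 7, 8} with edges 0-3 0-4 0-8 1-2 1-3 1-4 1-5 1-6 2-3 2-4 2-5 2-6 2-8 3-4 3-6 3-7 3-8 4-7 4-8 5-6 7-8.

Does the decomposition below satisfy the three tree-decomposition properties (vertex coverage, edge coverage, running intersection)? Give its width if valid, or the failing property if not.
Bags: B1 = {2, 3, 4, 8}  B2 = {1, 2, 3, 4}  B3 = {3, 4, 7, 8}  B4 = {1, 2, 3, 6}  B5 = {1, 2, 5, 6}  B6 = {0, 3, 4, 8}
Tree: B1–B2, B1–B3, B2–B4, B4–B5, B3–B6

Yes; width 3.

Checking the three conditions: (i) the bags cover all of {0, 1, 2, 3, 4, 5, 6, 7, 8}; (ii) for each edge, some bag contains both endpoints; (iii) the bags containing any fixed vertex form a subtree. All hold, so the decomposition is valid with width 4 − 1 = 3.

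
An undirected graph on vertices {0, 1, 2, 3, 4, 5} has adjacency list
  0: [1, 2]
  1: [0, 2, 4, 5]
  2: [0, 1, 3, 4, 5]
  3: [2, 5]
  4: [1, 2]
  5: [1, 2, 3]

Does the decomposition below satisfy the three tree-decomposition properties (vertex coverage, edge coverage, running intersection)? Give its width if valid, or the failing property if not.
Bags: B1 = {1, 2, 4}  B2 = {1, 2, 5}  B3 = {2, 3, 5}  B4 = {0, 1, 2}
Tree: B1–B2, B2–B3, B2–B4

Yes; width 2.

Every vertex of G appears in some bag (union = {0, 1, 2, 3, 4, 5}); every edge is covered by a bag; and for each vertex v the set of bags containing v is connected in the bag tree. The decomposition is therefore valid. The largest bag has 3 vertices, so the width is 2.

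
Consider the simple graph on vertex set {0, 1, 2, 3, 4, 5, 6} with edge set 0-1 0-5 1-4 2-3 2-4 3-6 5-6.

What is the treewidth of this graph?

A width-2 tree decomposition is:
Bags: B1 = {3, 5, 6}  B2 = {2, 3, 5}  B3 = {2, 4, 5}  B4 = {1, 4, 5}  B5 = {0, 1, 5}
Tree: B1–B2, B2–B3, B3–B4, B4–B5
The largest bag has 3 vertices, giving width 2; this decomposition certifies tw(G) ≤ 2. For the lower bound, G contains the cycle 5–6–3–2–4–1–0–5, so G is not a forest; only forests have treewidth ≤ 1, hence tw(G) ≥ 2. Therefore the treewidth is 2.

2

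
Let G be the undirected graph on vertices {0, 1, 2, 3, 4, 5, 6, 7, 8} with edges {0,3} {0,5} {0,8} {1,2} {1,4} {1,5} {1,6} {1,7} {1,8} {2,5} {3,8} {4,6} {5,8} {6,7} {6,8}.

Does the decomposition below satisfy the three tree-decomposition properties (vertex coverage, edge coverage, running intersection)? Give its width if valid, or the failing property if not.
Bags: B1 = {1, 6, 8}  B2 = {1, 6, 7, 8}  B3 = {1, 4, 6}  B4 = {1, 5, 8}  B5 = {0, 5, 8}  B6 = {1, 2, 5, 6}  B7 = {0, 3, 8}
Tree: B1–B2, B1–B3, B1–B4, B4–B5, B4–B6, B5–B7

A tree decomposition must satisfy three properties: every vertex lies in some bag; for every edge, both endpoints lie together in some bag; and for every vertex, the bags containing it form a connected subtree. Here bags containing vertex 6 are not connected in the tree, so the decomposition is invalid.

No — bags containing vertex 6 are not connected in the tree.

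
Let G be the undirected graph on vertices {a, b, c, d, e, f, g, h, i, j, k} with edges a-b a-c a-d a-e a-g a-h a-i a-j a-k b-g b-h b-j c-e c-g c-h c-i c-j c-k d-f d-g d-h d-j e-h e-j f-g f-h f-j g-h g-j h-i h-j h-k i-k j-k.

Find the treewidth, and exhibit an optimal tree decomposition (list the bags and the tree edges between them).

Every bag has size at most 5, so the width is 5 − 1 = 4 and tw(G) ≤ 4. On the other hand G contains the 5-clique {a, d, g, h, j}. A clique must lie in a single bag of any decomposition, so no decomposition can have width below 4. Therefore the treewidth is 4.

Treewidth 4.
Bags: B1 = {a, c, g, h, j}  B2 = {a, d, g, h, j}  B3 = {a, c, h, j, k}  B4 = {a, c, h, i, k}  B5 = {a, b, g, h, j}  B6 = {a, c, e, h, j}  B7 = {d, f, g, h, j}
Tree: B1–B2, B1–B3, B3–B4, B1–B5, B3–B6, B2–B7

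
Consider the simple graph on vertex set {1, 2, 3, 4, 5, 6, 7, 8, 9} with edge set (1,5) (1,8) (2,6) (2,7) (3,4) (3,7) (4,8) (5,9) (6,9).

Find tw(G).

2

A width-2 tree decomposition is:
Bags: B1 = {2, 6, 9}  B2 = {2, 5, 9}  B3 = {1, 2, 5}  B4 = {1, 2, 8}  B5 = {2, 4, 8}  B6 = {2, 3, 4}  B7 = {2, 3, 7}
Tree: B1–B2, B2–B3, B3–B4, B4–B5, B5–B6, B6–B7
Every bag has size at most 3, so the width is 3 − 1 = 2 and tw(G) ≤ 2. For the lower bound, G contains the cycle 2–6–9–5–1–8–4–3–7–2, so G is not a forest; only forests have treewidth ≤ 1, hence tw(G) ≥ 2. Therefore the treewidth is 2.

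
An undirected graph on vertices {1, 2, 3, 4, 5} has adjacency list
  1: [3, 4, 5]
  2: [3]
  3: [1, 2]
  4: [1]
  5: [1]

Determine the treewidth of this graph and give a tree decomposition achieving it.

The largest bag has 2 vertices, giving width 1; this decomposition certifies tw(G) ≤ 1. Since G has at least one edge (e.g. 4–1), it is not an edgeless graph, so tw(G) ≥ 1. Hence tw(G) = 1 exactly.

Treewidth 1.
One optimal decomposition is:
Bags: B1 = {1, 4}  B2 = {1, 3}  B3 = {2, 3}  B4 = {1, 5}
Tree: B1–B2, B2–B3, B2–B4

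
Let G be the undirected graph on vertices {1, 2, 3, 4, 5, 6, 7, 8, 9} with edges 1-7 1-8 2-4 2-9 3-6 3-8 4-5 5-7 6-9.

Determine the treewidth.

2

A width-2 tree decomposition is:
Bags: B1 = {3, 6, 8}  B2 = {6, 8, 9}  B3 = {2, 8, 9}  B4 = {2, 4, 8}  B5 = {4, 5, 8}  B6 = {5, 7, 8}  B7 = {1, 7, 8}
Tree: B1–B2, B2–B3, B3–B4, B4–B5, B5–B6, B6–B7
The largest bag has 3 vertices, giving width 2; this decomposition certifies tw(G) ≤ 2. For the lower bound, G contains the cycle 8–3–6–9–2–4–5–7–1–8, so G is not a forest; only forests have treewidth ≤ 1, hence tw(G) ≥ 2. Therefore the treewidth is 2.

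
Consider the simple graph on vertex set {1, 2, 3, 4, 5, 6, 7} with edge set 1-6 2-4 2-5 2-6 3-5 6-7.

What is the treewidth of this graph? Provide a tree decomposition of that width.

Treewidth 1.
One optimal decomposition is:
Bags: B1 = {2, 4}  B2 = {2, 6}  B3 = {1, 6}  B4 = {6, 7}  B5 = {2, 5}  B6 = {3, 5}
Tree: B1–B2, B2–B3, B2–B4, B1–B5, B5–B6

Every bag has size at most 2, so the width is 2 − 1 = 1 and tw(G) ≤ 1. Since G has at least one edge (e.g. 4–2), it is not an edgeless graph, so tw(G) ≥ 1. The upper and lower bounds meet at 1, so that is the treewidth.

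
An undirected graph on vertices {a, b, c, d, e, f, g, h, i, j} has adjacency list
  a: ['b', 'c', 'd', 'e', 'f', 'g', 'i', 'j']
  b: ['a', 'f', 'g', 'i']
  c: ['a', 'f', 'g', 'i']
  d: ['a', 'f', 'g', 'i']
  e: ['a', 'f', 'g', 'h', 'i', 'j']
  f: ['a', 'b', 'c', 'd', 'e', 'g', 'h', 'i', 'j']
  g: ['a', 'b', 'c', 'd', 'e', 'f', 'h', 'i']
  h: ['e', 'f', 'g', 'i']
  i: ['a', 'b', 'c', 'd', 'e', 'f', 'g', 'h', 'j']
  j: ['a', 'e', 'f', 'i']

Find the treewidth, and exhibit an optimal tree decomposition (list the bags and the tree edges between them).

Each bag holds 5 vertices, so the decomposition has width 4, which upper-bounds the treewidth. On the other hand G contains the 5-clique {e, f, g, h, i}. A clique must lie in a single bag of any decomposition, so no decomposition can have width below 4. Combining the bounds, tw(G) = 4.

Treewidth 4.
One optimal decomposition is:
Bags: B1 = {a, c, f, g, i}  B2 = {a, d, f, g, i}  B3 = {a, b, f, g, i}  B4 = {a, e, f, g, i}  B5 = {a, e, f, i, j}  B6 = {e, f, g, h, i}
Tree: B1–B2, B2–B3, B1–B4, B4–B5, B4–B6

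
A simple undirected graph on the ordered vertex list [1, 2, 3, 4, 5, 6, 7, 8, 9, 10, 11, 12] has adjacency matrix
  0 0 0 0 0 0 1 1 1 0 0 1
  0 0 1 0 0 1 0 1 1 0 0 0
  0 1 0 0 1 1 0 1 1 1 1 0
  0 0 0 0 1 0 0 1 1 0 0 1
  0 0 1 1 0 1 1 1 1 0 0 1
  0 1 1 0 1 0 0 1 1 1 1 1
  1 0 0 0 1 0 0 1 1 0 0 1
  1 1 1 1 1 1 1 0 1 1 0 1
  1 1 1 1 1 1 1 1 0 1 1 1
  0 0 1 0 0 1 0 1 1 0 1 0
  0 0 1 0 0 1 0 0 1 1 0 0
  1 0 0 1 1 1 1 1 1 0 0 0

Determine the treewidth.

4

A width-4 tree decomposition is:
Bags: B1 = {3, 5, 6, 8, 9}  B2 = {3, 6, 8, 9, 10}  B3 = {5, 6, 8, 9, 12}  B4 = {5, 7, 8, 9, 12}  B5 = {3, 6, 9, 10, 11}  B6 = {1, 7, 8, 9, 12}  B7 = {4, 5, 8, 9, 12}  B8 = {2, 3, 6, 8, 9}
Tree: B1–B2, B1–B3, B3–B4, B2–B5, B4–B6, B3–B7, B2–B8
Every bag has size at most 5, so the width is 5 − 1 = 4 and tw(G) ≤ 4. On the other hand G contains the 5-clique {1, 7, 8, 9, 12}. A clique must lie in a single bag of any decomposition, so no decomposition can have width below 4. The upper and lower bounds meet at 4, so that is the treewidth.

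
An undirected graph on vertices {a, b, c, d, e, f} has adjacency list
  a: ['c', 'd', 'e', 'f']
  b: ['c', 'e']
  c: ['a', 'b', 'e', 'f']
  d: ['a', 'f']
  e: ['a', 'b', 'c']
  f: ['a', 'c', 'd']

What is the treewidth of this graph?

A width-2 tree decomposition is:
Bags: B1 = {a, c, e}  B2 = {a, c, f}  B3 = {a, d, f}  B4 = {b, c, e}
Tree: B1–B2, B2–B3, B1–B4
Each bag holds 3 vertices, so the decomposition has width 2, which upper-bounds the treewidth. On the other hand G contains the 3-clique {a, d, f}. A clique must lie in a single bag of any decomposition, so no decomposition can have width below 2. Therefore the treewidth is 2.

2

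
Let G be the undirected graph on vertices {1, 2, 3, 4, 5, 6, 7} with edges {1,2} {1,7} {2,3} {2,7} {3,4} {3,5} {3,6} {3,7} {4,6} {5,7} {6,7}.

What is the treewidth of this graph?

2

A width-2 tree decomposition is:
Bags: B1 = {3, 5, 7}  B2 = {2, 3, 7}  B3 = {3, 6, 7}  B4 = {1, 2, 7}  B5 = {3, 4, 6}
Tree: B1–B2, B1–B3, B2–B4, B3–B5
Every bag has size at most 3, so the width is 3 − 1 = 2 and tw(G) ≤ 2. Conversely, {1, 2, 7} is a clique of size 3, and the vertices of any clique must share a bag in every tree decomposition; so some bag has ≥ 3 vertices and tw(G) ≥ 2. Combining the bounds, tw(G) = 2.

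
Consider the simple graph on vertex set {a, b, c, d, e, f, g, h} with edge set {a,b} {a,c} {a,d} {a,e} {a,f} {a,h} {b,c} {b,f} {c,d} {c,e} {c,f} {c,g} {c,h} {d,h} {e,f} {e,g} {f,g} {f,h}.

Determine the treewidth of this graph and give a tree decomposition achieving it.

Each bag holds 4 vertices, so the decomposition has width 3, which upper-bounds the treewidth. Conversely, {a, c, d, h} is a clique of size 4, and the vertices of any clique must share a bag in every tree decomposition; so some bag has ≥ 4 vertices and tw(G) ≥ 3. The upper and lower bounds meet at 3, so that is the treewidth.

Treewidth 3.
One optimal decomposition is:
Bags: B1 = {a, b, c, f}  B2 = {a, c, e, f}  B3 = {a, c, f, h}  B4 = {a, c, d, h}  B5 = {c, e, f, g}
Tree: B1–B2, B2–B3, B3–B4, B2–B5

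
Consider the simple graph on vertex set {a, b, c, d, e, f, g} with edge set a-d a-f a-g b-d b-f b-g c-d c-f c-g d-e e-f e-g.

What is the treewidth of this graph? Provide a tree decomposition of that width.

Every bag has size at most 4, so the width is 4 − 1 = 3 and tw(G) ≤ 3. For the lower bound: the 4 vertex sets {d,e}, {b,g}, {f}, {c} are disjoint, each induces a connected subgraph, and every pair is joined by at least one edge of G. Contracting each set to a single vertex therefore yields K_{4} as a minor, and since treewidth is minor-monotone, tw(G) ≥ tw(K_{4}) = 3. Hence tw(G) = 3 exactly.

Treewidth 3.
One such decomposition:
Bags: B1 = {d, e, f, g}  B2 = {b, d, f, g}  B3 = {c, d, f, g}  B4 = {a, d, f, g}
Tree: B1–B2, B2–B3, B3–B4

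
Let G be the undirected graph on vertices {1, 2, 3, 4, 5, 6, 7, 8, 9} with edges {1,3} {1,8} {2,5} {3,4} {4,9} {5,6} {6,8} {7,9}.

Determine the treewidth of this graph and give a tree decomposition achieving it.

Every bag has size at most 2, so the width is 2 − 1 = 1 and tw(G) ≤ 1. G has an edge, so its treewidth is at least 1. Combining the bounds, tw(G) = 1.

Treewidth 1.
Bags: B1 = {2, 5}  B2 = {5, 6}  B3 = {6, 8}  B4 = {1, 8}  B5 = {1, 3}  B6 = {3, 4}  B7 = {4, 9}  B8 = {7, 9}
Tree: B1–B2, B2–B3, B3–B4, B4–B5, B5–B6, B6–B7, B7–B8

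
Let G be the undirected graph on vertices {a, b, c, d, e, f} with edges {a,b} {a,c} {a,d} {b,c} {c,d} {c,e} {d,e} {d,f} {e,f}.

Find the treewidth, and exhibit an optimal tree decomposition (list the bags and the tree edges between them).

Treewidth 2.
Bags: B1 = {c, d, e}  B2 = {a, c, d}  B3 = {d, e, f}  B4 = {a, b, c}
Tree: B1–B2, B1–B3, B2–B4

The largest bag has 3 vertices, giving width 2; this decomposition certifies tw(G) ≤ 2. For the lower bound, the 3 vertices {c, d, e} are pairwise adjacent, and any tree decomposition puts a clique entirely inside one bag — forcing width ≥ 2. The upper and lower bounds meet at 2, so that is the treewidth.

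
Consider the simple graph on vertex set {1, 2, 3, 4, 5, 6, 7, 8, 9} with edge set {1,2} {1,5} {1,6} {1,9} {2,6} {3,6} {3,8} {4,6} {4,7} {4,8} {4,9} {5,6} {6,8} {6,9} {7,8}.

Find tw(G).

A width-2 tree decomposition is:
Bags: B1 = {4, 6, 9}  B2 = {1, 6, 9}  B3 = {1, 2, 6}  B4 = {4, 6, 8}  B5 = {3, 6, 8}  B6 = {4, 7, 8}  B7 = {1, 5, 6}
Tree: B1–B2, B2–B3, B1–B4, B4–B5, B4–B6, B3–B7
Each bag holds 3 vertices, so the decomposition has width 2, which upper-bounds the treewidth. For the lower bound, the 3 vertices {3, 6, 8} are pairwise adjacent, and any tree decomposition puts a clique entirely inside one bag — forcing width ≥ 2. Therefore the treewidth is 2.

2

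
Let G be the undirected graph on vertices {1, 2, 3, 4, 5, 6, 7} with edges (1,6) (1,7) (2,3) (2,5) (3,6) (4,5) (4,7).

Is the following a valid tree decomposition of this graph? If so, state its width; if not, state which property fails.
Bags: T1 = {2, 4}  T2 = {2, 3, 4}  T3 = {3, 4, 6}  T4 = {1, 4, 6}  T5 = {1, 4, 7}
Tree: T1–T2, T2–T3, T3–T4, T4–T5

No — vertex 5 appears in no bag.

A tree decomposition must satisfy three properties: every vertex lies in some bag; for every edge, both endpoints lie together in some bag; and for every vertex, the bags containing it form a connected subtree. Here vertex 5 appears in no bag, so the decomposition is invalid.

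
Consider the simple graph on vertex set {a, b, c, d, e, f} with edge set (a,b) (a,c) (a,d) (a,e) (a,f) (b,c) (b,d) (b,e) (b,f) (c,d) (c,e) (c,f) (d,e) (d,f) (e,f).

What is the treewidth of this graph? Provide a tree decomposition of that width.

A single bag containing all 6 vertices is trivially a valid decomposition of width 5. Conversely, {a, b, c, d, e, f} is a clique of size 6, and the vertices of any clique must share a bag in every tree decomposition; so some bag has ≥ 6 vertices and tw(G) ≥ 5. Therefore the treewidth is 5.

Treewidth 5.
One such decomposition:
Bags: B1 = {a, b, c, d, e, f}
Tree: (single bag)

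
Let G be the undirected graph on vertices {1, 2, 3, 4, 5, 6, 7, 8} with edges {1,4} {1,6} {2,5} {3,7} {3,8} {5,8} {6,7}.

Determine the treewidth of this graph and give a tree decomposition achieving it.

Treewidth 1.
Bags: B1 = {1, 4}  B2 = {1, 6}  B3 = {6, 7}  B4 = {3, 7}  B5 = {3, 8}  B6 = {5, 8}  B7 = {2, 5}
Tree: B1–B2, B2–B3, B3–B4, B4–B5, B5–B6, B6–B7

Every bag has size at most 2, so the width is 2 − 1 = 1 and tw(G) ≤ 1. Since G has at least one edge (e.g. 4–1), it is not an edgeless graph, so tw(G) ≥ 1. Hence tw(G) = 1 exactly.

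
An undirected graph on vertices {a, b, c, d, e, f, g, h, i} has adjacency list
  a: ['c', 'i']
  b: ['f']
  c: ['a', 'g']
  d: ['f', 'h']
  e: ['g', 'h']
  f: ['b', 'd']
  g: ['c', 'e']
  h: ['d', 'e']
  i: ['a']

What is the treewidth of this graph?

1

A width-1 tree decomposition is:
Bags: B1 = {b, f}  B2 = {d, f}  B3 = {d, h}  B4 = {e, h}  B5 = {e, g}  B6 = {c, g}  B7 = {a, c}  B8 = {a, i}
Tree: B1–B2, B2–B3, B3–B4, B4–B5, B5–B6, B6–B7, B7–B8
Every bag has size at most 2, so the width is 2 − 1 = 1 and tw(G) ≤ 1. Any graph with an edge has treewidth ≥ 1, and G has the edge b–f. Hence tw(G) = 1 exactly.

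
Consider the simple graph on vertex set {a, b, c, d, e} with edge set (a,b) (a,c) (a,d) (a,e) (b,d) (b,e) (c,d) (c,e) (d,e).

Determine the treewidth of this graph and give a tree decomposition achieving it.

Treewidth 3.
One optimal decomposition is:
Bags: B1 = {a, b, d, e}  B2 = {a, c, d, e}
Tree: B1–B2

The largest bag has 4 vertices, giving width 3; this decomposition certifies tw(G) ≤ 3. Conversely, {a, c, d, e} is a clique of size 4, and the vertices of any clique must share a bag in every tree decomposition; so some bag has ≥ 4 vertices and tw(G) ≥ 3. Therefore the treewidth is 3.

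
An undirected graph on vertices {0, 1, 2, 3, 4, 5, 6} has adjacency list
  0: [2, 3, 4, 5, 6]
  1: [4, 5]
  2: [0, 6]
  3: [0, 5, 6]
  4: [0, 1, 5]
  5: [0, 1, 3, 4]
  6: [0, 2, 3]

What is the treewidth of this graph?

A width-2 tree decomposition is:
Bags: B1 = {0, 3, 5}  B2 = {0, 3, 6}  B3 = {0, 2, 6}  B4 = {0, 4, 5}  B5 = {1, 4, 5}
Tree: B1–B2, B2–B3, B1–B4, B4–B5
Each bag holds 3 vertices, so the decomposition has width 2, which upper-bounds the treewidth. On the other hand G contains the 3-clique {0, 2, 6}. A clique must lie in a single bag of any decomposition, so no decomposition can have width below 2. Combining the bounds, tw(G) = 2.

2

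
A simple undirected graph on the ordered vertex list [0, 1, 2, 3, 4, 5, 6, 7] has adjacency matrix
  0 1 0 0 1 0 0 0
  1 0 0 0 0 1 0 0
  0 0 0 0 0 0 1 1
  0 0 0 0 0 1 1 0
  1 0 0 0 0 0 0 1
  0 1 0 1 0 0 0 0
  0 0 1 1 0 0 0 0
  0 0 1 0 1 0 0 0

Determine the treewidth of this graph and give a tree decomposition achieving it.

Each bag holds 3 vertices, so the decomposition has width 2, which upper-bounds the treewidth. The edges 1–0–4–7–2–6–3–5–1 form a cycle, so G is not a tree and its treewidth is at least 2. Therefore the treewidth is 2.

Treewidth 2.
One optimal decomposition is:
Bags: B1 = {0, 1, 4}  B2 = {1, 4, 7}  B3 = {1, 2, 7}  B4 = {1, 2, 6}  B5 = {1, 3, 6}  B6 = {1, 3, 5}
Tree: B1–B2, B2–B3, B3–B4, B4–B5, B5–B6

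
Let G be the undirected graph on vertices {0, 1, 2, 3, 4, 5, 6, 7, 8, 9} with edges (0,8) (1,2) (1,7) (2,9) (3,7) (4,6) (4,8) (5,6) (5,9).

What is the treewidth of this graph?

1

A width-1 tree decomposition is:
Bags: B1 = {0, 8}  B2 = {4, 8}  B3 = {4, 6}  B4 = {5, 6}  B5 = {5, 9}  B6 = {2, 9}  B7 = {1, 2}  B8 = {1, 7}  B9 = {3, 7}
Tree: B1–B2, B2–B3, B3–B4, B4–B5, B5–B6, B6–B7, B7–B8, B8–B9
Every bag has size at most 2, so the width is 2 − 1 = 1 and tw(G) ≤ 1. Since G has at least one edge (e.g. 0–8), it is not an edgeless graph, so tw(G) ≥ 1. Therefore the treewidth is 1.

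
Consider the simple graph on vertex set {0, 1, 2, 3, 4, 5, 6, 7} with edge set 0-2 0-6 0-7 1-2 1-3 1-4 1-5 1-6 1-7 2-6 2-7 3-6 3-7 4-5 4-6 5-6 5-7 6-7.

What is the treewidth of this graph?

3

A width-3 tree decomposition is:
Bags: B1 = {1, 4, 5, 6}  B2 = {1, 5, 6, 7}  B3 = {1, 3, 6, 7}  B4 = {1, 2, 6, 7}  B5 = {0, 2, 6, 7}
Tree: B1–B2, B2–B3, B2–B4, B4–B5
Each bag holds 4 vertices, so the decomposition has width 3, which upper-bounds the treewidth. On the other hand G contains the 4-clique {0, 2, 6, 7}. A clique must lie in a single bag of any decomposition, so no decomposition can have width below 3. Combining the bounds, tw(G) = 3.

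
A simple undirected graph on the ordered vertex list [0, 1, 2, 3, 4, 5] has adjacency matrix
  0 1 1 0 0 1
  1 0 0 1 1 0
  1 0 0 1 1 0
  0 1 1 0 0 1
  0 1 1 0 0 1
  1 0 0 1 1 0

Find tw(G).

A width-3 tree decomposition is:
Bags: B1 = {0, 2, 3, 4}  B2 = {0, 3, 4, 5}  B3 = {0, 1, 3, 4}
Tree: B1–B2, B2–B3
Each bag holds 4 vertices, so the decomposition has width 3, which upper-bounds the treewidth. For the lower bound: the 4 vertex sets {2,4}, {3,5}, {0}, {1} are disjoint, each induces a connected subgraph, and every pair is joined by at least one edge of G. Contracting each set to a single vertex therefore yields K_{4} as a minor, and since treewidth is minor-monotone, tw(G) ≥ tw(K_{4}) = 3. The upper and lower bounds meet at 3, so that is the treewidth.

3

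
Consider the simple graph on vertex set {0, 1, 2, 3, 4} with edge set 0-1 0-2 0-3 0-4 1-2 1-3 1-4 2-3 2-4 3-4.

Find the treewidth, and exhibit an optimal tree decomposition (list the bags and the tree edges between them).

Treewidth 4.
Bags: B1 = {0, 1, 2, 3, 4}
Tree: (single bag)

With just one bag of size 5, the width is 5 − 1 = 4, so tw(G) ≤ 4. Conversely, {0, 1, 2, 3, 4} is a clique of size 5, and the vertices of any clique must share a bag in every tree decomposition; so some bag has ≥ 5 vertices and tw(G) ≥ 4. The upper and lower bounds meet at 4, so that is the treewidth.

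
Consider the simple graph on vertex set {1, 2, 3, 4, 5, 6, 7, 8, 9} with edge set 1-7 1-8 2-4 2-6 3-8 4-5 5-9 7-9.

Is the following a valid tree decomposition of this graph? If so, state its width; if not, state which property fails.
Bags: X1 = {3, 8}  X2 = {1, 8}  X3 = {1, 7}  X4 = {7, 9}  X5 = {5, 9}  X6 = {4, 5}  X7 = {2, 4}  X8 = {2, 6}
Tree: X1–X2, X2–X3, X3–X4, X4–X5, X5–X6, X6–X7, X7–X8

Yes; width 1.

Vertex coverage: the bags together contain {1, 2, 3, 4, 5, 6, 7, 8, 9}, the full vertex set. Edge coverage: each edge of G has both endpoints in at least one bag. Running intersection: for every vertex, the bags containing it form a connected subtree. All three properties hold, so this is a valid tree decomposition of width max|bag| − 1 = 1, and hence tw(G) ≤ 1.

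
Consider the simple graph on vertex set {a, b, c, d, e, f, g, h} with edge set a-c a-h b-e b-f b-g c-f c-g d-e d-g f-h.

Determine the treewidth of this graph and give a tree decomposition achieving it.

Treewidth 2.
One such decomposition:
Bags: B1 = {d, e, g}  B2 = {b, e, g}  B3 = {b, c, g}  B4 = {b, c, f}  B5 = {a, c, f}  B6 = {a, f, h}
Tree: B1–B2, B2–B3, B3–B4, B4–B5, B5–B6

Each bag holds 3 vertices, so the decomposition has width 2, which upper-bounds the treewidth. For the lower bound, G contains the cycle d–e–b–g–d, so G is not a forest; only forests have treewidth ≤ 1, hence tw(G) ≥ 2. Combining the bounds, tw(G) = 2.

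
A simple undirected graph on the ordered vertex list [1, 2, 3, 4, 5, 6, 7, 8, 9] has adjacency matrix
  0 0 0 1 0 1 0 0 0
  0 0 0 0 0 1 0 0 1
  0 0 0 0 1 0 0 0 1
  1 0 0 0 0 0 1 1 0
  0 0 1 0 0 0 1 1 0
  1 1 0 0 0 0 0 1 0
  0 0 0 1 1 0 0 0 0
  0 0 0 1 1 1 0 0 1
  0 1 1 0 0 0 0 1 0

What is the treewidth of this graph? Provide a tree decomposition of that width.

Every bag has size at most 4, so the width is 4 − 1 = 3 and tw(G) ≤ 3. For the lower bound: the 4 vertex sets {1,2,6}, {4}, {8}, {3,5,7,9} are disjoint, each induces a connected subgraph, and every pair is joined by at least one edge of G. Contracting each set to a single vertex therefore yields K_{4} as a minor, and since treewidth is minor-monotone, tw(G) ≥ tw(K_{4}) = 3. The upper and lower bounds meet at 3, so that is the treewidth.

Treewidth 3.
One such decomposition:
Bags: B1 = {1, 2, 4, 6}  B2 = {2, 4, 6, 8}  B3 = {2, 4, 8, 9}  B4 = {4, 7, 8, 9}  B5 = {5, 7, 8, 9}  B6 = {3, 5, 7, 9}
Tree: B1–B2, B2–B3, B3–B4, B4–B5, B5–B6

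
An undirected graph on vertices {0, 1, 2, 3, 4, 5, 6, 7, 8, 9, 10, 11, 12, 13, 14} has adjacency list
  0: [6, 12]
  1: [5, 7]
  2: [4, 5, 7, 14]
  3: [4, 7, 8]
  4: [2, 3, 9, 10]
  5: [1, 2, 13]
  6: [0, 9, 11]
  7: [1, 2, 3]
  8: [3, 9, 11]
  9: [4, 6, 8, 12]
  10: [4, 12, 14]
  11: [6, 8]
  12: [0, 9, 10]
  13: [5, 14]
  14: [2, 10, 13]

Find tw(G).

A width-3 tree decomposition is:
Bags: B1 = {1, 5, 13, 14}  B2 = {1, 2, 5, 14}  B3 = {1, 2, 7, 14}  B4 = {2, 7, 10, 14}  B5 = {2, 4, 7, 10}  B6 = {3, 4, 7, 10}  B7 = {3, 4, 10, 12}  B8 = {3, 4, 9, 12}  B9 = {3, 8, 9, 12}  B10 = {0, 8, 9, 12}  B11 = {0, 6, 8, 9}  B12 = {0, 6, 8, 11}
Tree: B1–B2, B2–B3, B3–B4, B4–B5, B5–B6, B6–B7, B7–B8, B8–B9, B9–B10, B10–B11, B11–B12
Each bag holds 4 vertices, so the decomposition has width 3, which upper-bounds the treewidth. For the lower bound: the 4 vertex sets {1,5,13}, {14}, {2}, {3,4,7,10} are disjoint, each induces a connected subgraph, and every pair is joined by at least one edge of G. Contracting each set to a single vertex therefore yields K_{4} as a minor, and since treewidth is minor-monotone, tw(G) ≥ tw(K_{4}) = 3. Therefore the treewidth is 3.

3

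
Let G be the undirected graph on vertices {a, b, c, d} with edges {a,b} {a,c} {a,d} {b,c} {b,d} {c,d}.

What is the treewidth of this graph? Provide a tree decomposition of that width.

Treewidth 3.
One optimal decomposition is:
Bags: B1 = {a, b, c, d}
Tree: (single bag)

With just one bag of size 4, the width is 4 − 1 = 3, so tw(G) ≤ 3. Conversely, {a, b, c, d} is a clique of size 4, and the vertices of any clique must share a bag in every tree decomposition; so some bag has ≥ 4 vertices and tw(G) ≥ 3. Hence tw(G) = 3 exactly.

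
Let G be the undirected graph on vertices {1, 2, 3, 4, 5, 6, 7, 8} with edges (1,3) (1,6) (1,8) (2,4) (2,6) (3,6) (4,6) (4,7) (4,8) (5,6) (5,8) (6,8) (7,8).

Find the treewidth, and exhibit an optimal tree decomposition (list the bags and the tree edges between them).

Treewidth 2.
One such decomposition:
Bags: B1 = {4, 6, 8}  B2 = {1, 6, 8}  B3 = {1, 3, 6}  B4 = {5, 6, 8}  B5 = {4, 7, 8}  B6 = {2, 4, 6}
Tree: B1–B2, B2–B3, B2–B4, B1–B5, B1–B6

The largest bag has 3 vertices, giving width 2; this decomposition certifies tw(G) ≤ 2. For the lower bound, the 3 vertices {1, 6, 8} are pairwise adjacent, and any tree decomposition puts a clique entirely inside one bag — forcing width ≥ 2. Hence tw(G) = 2 exactly.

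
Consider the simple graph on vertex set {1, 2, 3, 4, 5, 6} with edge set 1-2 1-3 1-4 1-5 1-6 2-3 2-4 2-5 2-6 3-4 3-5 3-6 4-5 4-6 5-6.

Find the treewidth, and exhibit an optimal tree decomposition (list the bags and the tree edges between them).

Treewidth 5.
Bags: B1 = {1, 2, 3, 4, 5, 6}
Tree: (single bag)

With just one bag of size 6, the width is 6 − 1 = 5, so tw(G) ≤ 5. Conversely, {1, 2, 3, 4, 5, 6} is a clique of size 6, and the vertices of any clique must share a bag in every tree decomposition; so some bag has ≥ 6 vertices and tw(G) ≥ 5. Therefore the treewidth is 5.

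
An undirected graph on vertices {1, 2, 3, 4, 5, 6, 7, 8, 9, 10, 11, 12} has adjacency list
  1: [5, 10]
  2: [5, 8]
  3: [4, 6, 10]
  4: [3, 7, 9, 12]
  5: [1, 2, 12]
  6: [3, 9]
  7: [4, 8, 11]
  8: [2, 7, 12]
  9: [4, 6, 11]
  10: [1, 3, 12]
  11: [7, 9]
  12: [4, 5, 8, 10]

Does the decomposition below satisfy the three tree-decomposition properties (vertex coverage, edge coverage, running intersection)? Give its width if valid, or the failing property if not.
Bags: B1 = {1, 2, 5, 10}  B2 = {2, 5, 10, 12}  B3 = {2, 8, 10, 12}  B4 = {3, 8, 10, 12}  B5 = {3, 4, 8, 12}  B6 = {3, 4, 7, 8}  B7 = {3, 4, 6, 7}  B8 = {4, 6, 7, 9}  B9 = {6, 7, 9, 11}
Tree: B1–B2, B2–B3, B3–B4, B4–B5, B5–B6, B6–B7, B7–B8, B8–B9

Yes; width 3.

Vertex coverage: the bags together contain {1, 2, 3, 4, 5, 6, 7, 8, 9, 10, 11, 12}, the full vertex set. Edge coverage: each edge of G has both endpoints in at least one bag. Running intersection: for every vertex, the bags containing it form a connected subtree. All three properties hold, so this is a valid tree decomposition of width max|bag| − 1 = 3, and hence tw(G) ≤ 3.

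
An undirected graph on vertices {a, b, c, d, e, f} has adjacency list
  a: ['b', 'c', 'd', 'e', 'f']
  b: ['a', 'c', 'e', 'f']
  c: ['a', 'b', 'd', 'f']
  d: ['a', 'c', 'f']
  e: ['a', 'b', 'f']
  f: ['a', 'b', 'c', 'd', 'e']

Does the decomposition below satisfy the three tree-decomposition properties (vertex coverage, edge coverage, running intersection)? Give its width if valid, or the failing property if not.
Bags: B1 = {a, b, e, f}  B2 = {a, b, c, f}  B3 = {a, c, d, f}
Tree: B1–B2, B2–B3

Vertex coverage: the bags together contain {a, b, c, d, e, f}, the full vertex set. Edge coverage: each edge of G has both endpoints in at least one bag. Running intersection: for every vertex, the bags containing it form a connected subtree. All three properties hold, so this is a valid tree decomposition of width max|bag| − 1 = 3, and hence tw(G) ≤ 3.

Yes; width 3.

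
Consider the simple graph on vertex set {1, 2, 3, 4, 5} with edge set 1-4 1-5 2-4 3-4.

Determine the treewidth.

1

A width-1 tree decomposition is:
Bags: B1 = {2, 4}  B2 = {3, 4}  B3 = {1, 4}  B4 = {1, 5}
Tree: B1–B2, B2–B3, B3–B4
Each bag holds 2 vertices, so the decomposition has width 1, which upper-bounds the treewidth. G has an edge, so its treewidth is at least 1. Hence tw(G) = 1 exactly.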